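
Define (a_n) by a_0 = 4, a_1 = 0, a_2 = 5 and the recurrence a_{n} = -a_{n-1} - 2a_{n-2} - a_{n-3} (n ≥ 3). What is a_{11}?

The ordinary generating function has denominator 1 + t + 2t^2 + t^3.
Iterating the recurrence: a_0,…,a_{11} = 4, 0, 5, -9, -1, 14, -3, -24, 16, 35, -43, -43.

-43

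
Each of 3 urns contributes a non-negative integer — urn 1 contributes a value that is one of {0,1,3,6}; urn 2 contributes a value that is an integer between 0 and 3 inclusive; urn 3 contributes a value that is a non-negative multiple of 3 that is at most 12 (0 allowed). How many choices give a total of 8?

4

The generating function for the choices is (1 + q + q^3 + q^6)·(1 + q + q^2 + q^3)·(1 + q^3 + q^6 + q^9 + q^12); the count is [q^8].
(1 + q + q^3 + q^6) has coefficients 1,1,0,1,0,0,1 for degrees 0…6.
(1 + q + q^2 + q^3) has coefficients 1,1,1,1,0,0,0,0,0 for degrees 0…8.
Finally multiplying by (1 + q^3 + q^6 + q^9 + q^12), the product of all factors after the first has coefficients 1,1,1,2,1,1,2,1,1 for degrees 0…8.
[q^8] = 1·1 + 1·1 + 1·1 + 1·1 = 4.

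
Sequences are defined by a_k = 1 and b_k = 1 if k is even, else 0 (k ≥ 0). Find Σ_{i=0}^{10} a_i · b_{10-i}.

The convolution is the t^10 coefficient of A(t)B(t).
Σ = 1·1 + 1·0 + 1·1 + 1·0 + 1·1 + 1·0 + 1·1 + 1·0 + 1·1 + 1·0 + 1·1 = 6.

6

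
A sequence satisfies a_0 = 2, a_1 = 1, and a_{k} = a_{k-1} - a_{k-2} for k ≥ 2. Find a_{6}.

The ordinary generating function has denominator 1 - t + t^2.
Iterating the recurrence: a_0,…,a_{6} = 2, 1, -1, -2, -1, 1, 2.

2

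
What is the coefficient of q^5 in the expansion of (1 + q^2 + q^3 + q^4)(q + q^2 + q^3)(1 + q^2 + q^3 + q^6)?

(1 + q^2 + q^3 + q^4) has coefficients 1,0,1,1,1 for degrees 0…4.
(q + q^2 + q^3) has coefficients 0,1,1,1,0,0 for degrees 0…5.
Finally multiplying by (1 + q^2 + q^3 + q^6), the product of all factors after the first has coefficients 0,1,1,2,2,2 for degrees 0…5.
[q^5] = 1·2 + 1·2 + 1·1 + 1·1 = 6.

6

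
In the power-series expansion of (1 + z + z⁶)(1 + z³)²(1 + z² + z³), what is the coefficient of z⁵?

(1 + z + z⁶) has coefficients 1,1,0,0,0,0 for degrees 0…5.
(1 + z³)² has coefficients 1,0,0,2,0,0 for degrees 0…5.
Finally multiplying by (1 + z² + z³), the product of all factors after the first has coefficients 1,0,1,3,0,2 for degrees 0…5.
[z⁵] = 1·2 + 1·0 = 2.

2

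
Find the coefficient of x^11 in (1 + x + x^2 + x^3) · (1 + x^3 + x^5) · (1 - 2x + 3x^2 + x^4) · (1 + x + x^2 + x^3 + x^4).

(1 + x + x^2 + x^3) has coefficients 1,1,1,1 for degrees 0…3.
(1 + x^3 + x^5) has coefficients 1,0,0,1,0,1,0,0,0,0,0,0 for degrees 0…11.
Multiplying by (1 - 2x + 3x^2 + x^4) gives running coefficients 1,-2,3,1,-1,4,-2,4,0,1,0,0 for degrees 0…11.
Finally multiplying by (1 + x + x^2 + x^3 + x^4), the product of all factors after the first has coefficients 1,-1,2,3,2,5,5,6,5,7,3,5 for degrees 0…11.
[x^11] = 1·5 + 1·3 + 1·7 + 1·5 = 20.

20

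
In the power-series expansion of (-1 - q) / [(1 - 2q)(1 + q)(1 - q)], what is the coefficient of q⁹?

-1023

Partial fractions give a closed form: a_n = (-2)·2^n + (1)·1^n.
At n = 9: a_9 = -1023.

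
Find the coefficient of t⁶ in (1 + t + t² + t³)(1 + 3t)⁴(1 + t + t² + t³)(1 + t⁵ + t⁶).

877

(1 + t + t² + t³) has coefficients 1,1,1,1 for degrees 0…3.
(1 + 3t)⁴ has coefficients 1,12,54,108,81,0,0 for degrees 0…6.
Multiplying by (1 + t + t² + t³) gives running coefficients 1,13,67,175,255,243,189 for degrees 0…6.
Finally multiplying by (1 + t⁵ + t⁶), the product of all factors after the first has coefficients 1,13,67,175,255,244,203 for degrees 0…6.
[t⁶] = 1·203 + 1·244 + 1·255 + 1·175 = 877.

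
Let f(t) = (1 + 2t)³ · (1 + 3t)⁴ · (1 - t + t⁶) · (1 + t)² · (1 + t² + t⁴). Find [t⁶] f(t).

4050

(1 + 2t)³ has coefficients 1,6,12,8 for degrees 0…3.
(1 + 3t)⁴ has coefficients 1,12,54,108,81,0,0 for degrees 0…6.
Multiplying by (1 - t + t⁶) gives running coefficients 1,11,42,54,-27,-81,1 for degrees 0…6.
Multiplying by (1 + t)² gives running coefficients 1,13,65,149,123,-81,-188 for degrees 0…6.
Finally multiplying by (1 + t² + t⁴), the product of all factors after the first has coefficients 1,13,66,162,189,81,0 for degrees 0…6.
[t⁶] = 1·0 + 6·81 + 12·189 + 8·162 = 4050.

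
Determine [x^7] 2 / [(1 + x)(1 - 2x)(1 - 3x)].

The denominator gives the recurrence a_n = 4a_(n−1) − a_(n−2) − 6a_(n−3) for n ≥ 3; the numerator fixes a_0 = 2, a_1 = 8, a_2 = 30.
Iterating: 2, 8, 30, 100, 322, 1008, 3110, 9500, so a_7 = 9500.

9500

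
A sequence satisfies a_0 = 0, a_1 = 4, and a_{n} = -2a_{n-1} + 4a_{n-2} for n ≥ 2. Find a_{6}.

The ordinary generating function has denominator 1 + 2x - 4x^2.
Iterating the recurrence: a_0,…,a_{6} = 0, 4, -8, 32, -96, 320, -1024.

-1024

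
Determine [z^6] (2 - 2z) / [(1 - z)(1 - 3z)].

Partial fractions give a closed form: a_n = (2)·3^n.
At n = 6: a_6 = 1458.

1458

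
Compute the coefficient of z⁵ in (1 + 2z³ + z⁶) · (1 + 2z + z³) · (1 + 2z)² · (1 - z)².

(1 + 2z³ + z⁶) has coefficients 1,0,0,2,0,0 for degrees 0…5.
(1 + 2z + z³) has coefficients 1,2,0,1,0,0 for degrees 0…5.
Multiplying by (1 + 2z)² gives running coefficients 1,6,12,9,4,4 for degrees 0…5.
Finally multiplying by (1 - z)², the product of all factors after the first has coefficients 1,4,1,-9,-2,5 for degrees 0…5.
[z⁵] = 1·5 + 2·1 = 7.

7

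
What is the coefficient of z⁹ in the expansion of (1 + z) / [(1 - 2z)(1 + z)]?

Partial fractions give a closed form: a_n = (1)·2^n.
At n = 9: a_9 = 512.

512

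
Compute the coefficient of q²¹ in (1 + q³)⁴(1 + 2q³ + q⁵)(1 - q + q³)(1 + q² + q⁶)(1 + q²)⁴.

(1 + q³)⁴ has coefficients 1,0,0,4,0,0,6,0,0,4,0,0,1 for degrees 0…12.
(1 + 2q³ + q⁵) has coefficients 1,0,0,2,0,1,0,0,0,0,0,0,0,0,0,0,0,0,0,0,0,0 for degrees 0…21.
Multiplying by (1 - q + q³) gives running coefficients 1,-1,0,3,-2,1,1,0,1,0,0,0,0,0,0,0,0,0,0,0,0,0 for degrees 0…21.
Multiplying by (1 + q² + q⁶) gives running coefficients 1,-1,1,2,-2,4,0,0,2,3,-1,1,1,0,1,0,0,0,0,0,0,0 for degrees 0…21.
Finally multiplying by (1 + q²)⁴, the product of all factors after the first has coefficients 1,-1,5,-2,8,6,2,24,-5,34,0,31,7,26,7,18,8,7,9,1,5,0 for degrees 0…21.
[q²¹] = 1·0 + 4·9 + 6·18 + 4·7 + 1·34 = 206.

206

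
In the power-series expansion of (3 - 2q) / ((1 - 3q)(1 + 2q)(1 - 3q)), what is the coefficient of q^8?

The denominator gives the recurrence a_n = 4a_(n−1) + 3a_(n−2) − 18a_(n−3) for n ≥ 3; the numerator fixes a_0 = 3, a_1 = 10, a_2 = 49.
Iterating: 3, 10, 49, 172, 655, 2254, 7885, 26512, 89131, so a_8 = 89131.

89131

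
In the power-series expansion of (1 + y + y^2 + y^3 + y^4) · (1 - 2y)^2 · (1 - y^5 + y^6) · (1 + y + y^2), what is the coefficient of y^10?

(1 + y + y^2 + y^3 + y^4) has coefficients 1,1,1,1,1 for degrees 0…4.
(1 - 2y)^2 has coefficients 1,-4,4,0,0,0,0,0,0,0,0 for degrees 0…10.
Multiplying by (1 - y^5 + y^6) gives running coefficients 1,-4,4,0,0,-1,5,-8,4,0,0 for degrees 0…10.
Finally multiplying by (1 + y + y^2), the product of all factors after the first has coefficients 1,-3,1,0,4,-1,4,-4,1,-4,4 for degrees 0…10.
[y^10] = 1·4 + 1·(-4) + 1·1 + 1·(-4) + 1·4 = 1.

1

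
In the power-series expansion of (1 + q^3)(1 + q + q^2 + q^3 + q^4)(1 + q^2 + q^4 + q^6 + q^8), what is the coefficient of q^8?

5

(1 + q^3) has coefficients 1,0,0,1 for degrees 0…3.
(1 + q + q^2 + q^3 + q^4) has coefficients 1,1,1,1,1,0,0,0,0 for degrees 0…8.
Finally multiplying by (1 + q^2 + q^4 + q^6 + q^8), the product of all factors after the first has coefficients 1,1,2,2,3,2,3,2,3 for degrees 0…8.
[q^8] = 1·3 + 1·2 = 5.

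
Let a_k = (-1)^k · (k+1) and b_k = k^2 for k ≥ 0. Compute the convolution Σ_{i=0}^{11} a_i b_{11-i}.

Write out a_i and b_{11-i} for i = 0,…,11 and sum the products.
Σ = 1·121 − 2·100 + 3·81 − 4·64 + 5·49 − 6·36 + 7·25 − 8·16 + 9·9 − 10·4 + 11·1 − 12·0 = 36.

36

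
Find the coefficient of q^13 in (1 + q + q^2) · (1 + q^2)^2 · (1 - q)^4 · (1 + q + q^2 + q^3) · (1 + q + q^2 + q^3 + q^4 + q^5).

-2

(1 + q + q^2) has coefficients 1,1,1 for degrees 0…2.
(1 + q^2)^2 has coefficients 1,0,2,0,1,0,0,0,0,0,0,0,0,0 for degrees 0…13.
Multiplying by (1 - q)^4 gives running coefficients 1,-4,8,-12,14,-12,8,-4,1,0,0,0,0,0 for degrees 0…13.
Multiplying by (1 + q + q^2 + q^3) gives running coefficients 1,-3,5,-7,6,-2,-2,6,-7,5,-3,1,0,0 for degrees 0…13.
Finally multiplying by (1 + q + q^2 + q^3 + q^4 + q^5), the product of all factors after the first has coefficients 1,-2,3,-4,2,0,-3,6,-6,6,-3,0,2,-4 for degrees 0…13.
[q^13] = 1·(-4) + 1·2 + 1·0 = -2.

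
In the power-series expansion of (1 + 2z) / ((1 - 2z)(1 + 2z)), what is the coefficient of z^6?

64

Partial fractions give a closed form: a_n = (1)·2^n.
At n = 6: a_6 = 64.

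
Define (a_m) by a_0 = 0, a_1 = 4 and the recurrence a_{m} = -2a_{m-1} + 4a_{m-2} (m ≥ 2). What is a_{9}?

The ordinary generating function has denominator 1 + 2x - 4x^2.
Iterating the recurrence: a_0,…,a_{9} = 0, 4, -8, 32, -96, 320, -1024, 3328, -10752, 34816.

34816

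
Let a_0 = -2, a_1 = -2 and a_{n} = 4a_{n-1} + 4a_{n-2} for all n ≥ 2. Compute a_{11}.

The ordinary generating function has denominator 1 - 4z - 4z^2.
Iterating the recurrence: a_0,…,a_{11} = -2, -2, -16, -72, -352, -1696, -8192, -39552, -190976, -922112, -4452352, -21497856.

-21497856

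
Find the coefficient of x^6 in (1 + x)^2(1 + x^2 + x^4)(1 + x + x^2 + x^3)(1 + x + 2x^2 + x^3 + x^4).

(1 + x)^2 has coefficients 1,2,1 for degrees 0…2.
(1 + x^2 + x^4) has coefficients 1,0,1,0,1,0,0 for degrees 0…6.
Multiplying by (1 + x + x^2 + x^3) gives running coefficients 1,1,2,2,2,2,1 for degrees 0…6.
Finally multiplying by (1 + x + 2x^2 + x^3 + x^4), the product of all factors after the first has coefficients 1,2,5,7,10,11,11 for degrees 0…6.
[x^6] = 1·11 + 2·11 + 1·10 = 43.

43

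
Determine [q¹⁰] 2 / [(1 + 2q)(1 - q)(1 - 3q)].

106834

Partial fractions give a closed form: a_n = (8/15)·(-2)^n + (-1/3)·1^n + (9/5)·3^n.
At n = 10: a_10 = 106834.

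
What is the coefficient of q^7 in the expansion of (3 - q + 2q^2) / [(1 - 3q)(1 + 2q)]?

The denominator gives the recurrence a_n = a_(n−1) + 6a_(n−2) for n ≥ 3; the numerator fixes a_0 = 3, a_1 = 2, a_2 = 22.
Iterating: 3, 2, 22, 34, 166, 370, 1366, 3586, so a_7 = 3586.

3586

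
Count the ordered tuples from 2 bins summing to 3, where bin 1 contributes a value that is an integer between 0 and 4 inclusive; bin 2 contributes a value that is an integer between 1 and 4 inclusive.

3

The generating function for the choices is (1 + t + t² + t³ + t⁴)·(t + t² + t³ + t⁴); the count is [t³].
(1 + t + t² + t³ + t⁴) has coefficients 1,1,1,1 for degrees 0…3.
(t + t² + t³ + t⁴) has coefficients 0,1,1,1 for degrees 0…3.
[t³] = 1·1 + 1·1 + 1·1 + 1·0 = 3.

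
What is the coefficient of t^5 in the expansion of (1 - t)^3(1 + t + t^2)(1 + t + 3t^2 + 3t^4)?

-8

(1 - t)^3 has coefficients 1,-3,3,-1 for degrees 0…3.
(1 + t + t^2) has coefficients 1,1,1,0,0,0 for degrees 0…5.
Finally multiplying by (1 + t + 3t^2 + 3t^4), the product of all factors after the first has coefficients 1,2,5,4,6,3 for degrees 0…5.
[t^5] = 1·3 − 3·6 + 3·4 − 1·5 = -8.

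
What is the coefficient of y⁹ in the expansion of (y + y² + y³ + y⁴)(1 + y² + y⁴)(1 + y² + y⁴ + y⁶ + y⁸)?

6

(y + y² + y³ + y⁴) has coefficients 0,1,1,1,1 for degrees 0…4.
(1 + y² + y⁴) has coefficients 1,0,1,0,1,0,0,0,0,0 for degrees 0…9.
Finally multiplying by (1 + y² + y⁴ + y⁶ + y⁸), the product of all factors after the first has coefficients 1,0,2,0,3,0,3,0,3,0 for degrees 0…9.
[y⁹] = 1·3 + 1·0 + 1·3 + 1·0 = 6.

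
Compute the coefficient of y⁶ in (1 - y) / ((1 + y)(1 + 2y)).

190

Partial fractions give a closed form: a_n = (-2)·(-1)^n + (3)·(-2)^n.
At n = 6: a_6 = 190.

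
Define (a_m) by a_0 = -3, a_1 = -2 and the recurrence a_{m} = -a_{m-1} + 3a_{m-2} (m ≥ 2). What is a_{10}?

The ordinary generating function has denominator 1 + y - 3y^2.
Iterating the recurrence: a_0,…,a_{10} = -3, -2, -7, 1, -22, 25, -91, 166, -439, 937, -2254.

-2254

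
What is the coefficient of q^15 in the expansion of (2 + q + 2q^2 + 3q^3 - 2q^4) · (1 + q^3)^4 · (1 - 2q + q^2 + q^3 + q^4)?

(2 + q + 2q^2 + 3q^3 - 2q^4) has coefficients 2,1,2,3,-2 for degrees 0…4.
(1 + q^3)^4 has coefficients 1,0,0,4,0,0,6,0,0,4,0,0,1,0,0,0 for degrees 0…15.
Finally multiplying by (1 - 2q + q^2 + q^3 + q^4), the product of all factors after the first has coefficients 1,-2,1,5,-7,4,10,-8,6,10,-2,4,5,2,1,1 for degrees 0…15.
[q^15] = 2·1 + 1·1 + 2·2 + 3·5 − 2·4 = 14.

14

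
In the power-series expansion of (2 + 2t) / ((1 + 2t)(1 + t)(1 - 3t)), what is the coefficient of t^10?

71678

The denominator gives the recurrence a_n = 7a_(n−2) + 6a_(n−3) for n ≥ 3; the numerator fixes a_0 = 2, a_1 = 2, a_2 = 14.
Iterating: 2, 2, 14, 26, 110, 266, 926, 2522, 8078, 23210, 71678, so a_10 = 71678.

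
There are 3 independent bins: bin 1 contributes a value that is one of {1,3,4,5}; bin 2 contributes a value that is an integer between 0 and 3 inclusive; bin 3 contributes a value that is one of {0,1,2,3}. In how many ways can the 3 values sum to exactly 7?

The generating function for the choices is (y + y^3 + y^4 + y^5)·(1 + y + y^2 + y^3)·(1 + y + y^2 + y^3); the count is [y^7].
(y + y^3 + y^4 + y^5) has coefficients 0,1,0,1,1,1 for degrees 0…5.
(1 + y + y^2 + y^3) has coefficients 1,1,1,1,0,0,0,0 for degrees 0…7.
Finally multiplying by (1 + y + y^2 + y^3), the product of all factors after the first has coefficients 1,2,3,4,3,2,1,0 for degrees 0…7.
[y^7] = 1·1 + 1·3 + 1·4 + 1·3 = 11.

11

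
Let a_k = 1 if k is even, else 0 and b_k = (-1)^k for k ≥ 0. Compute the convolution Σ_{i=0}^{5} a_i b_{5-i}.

-3

Write out a_i and b_{5-i} for i = 0,…,5 and sum the products.
Σ = 1·(-1) + 0·1 + 1·(-1) + 0·1 + 1·(-1) + 0·1 = -3.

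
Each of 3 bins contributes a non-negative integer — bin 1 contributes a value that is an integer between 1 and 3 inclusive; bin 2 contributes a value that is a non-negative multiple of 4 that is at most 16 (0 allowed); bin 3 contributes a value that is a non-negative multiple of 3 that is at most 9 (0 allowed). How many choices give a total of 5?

2

The generating function for the choices is (z + z² + z³)·(1 + z⁴ + z⁸ + z¹² + z¹⁶)·(1 + z³ + z⁶ + z⁹); the count is [z⁵].
(z + z² + z³) has coefficients 0,1,1,1 for degrees 0…3.
(1 + z⁴ + z⁸ + z¹² + z¹⁶) has coefficients 1,0,0,0,1,0 for degrees 0…5.
Finally multiplying by (1 + z³ + z⁶ + z⁹), the product of all factors after the first has coefficients 1,0,0,1,1,0 for degrees 0…5.
[z⁵] = 1·1 + 1·1 + 1·0 = 2.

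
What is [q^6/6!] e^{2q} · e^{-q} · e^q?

The EGF product rule gives c_6 = Σ_{k_1+k_2+k_3=6} C(6; k_1,k_2,k_3) · ∏ g_i(k_i), where e^{2q} gives (2)^k; e^{-q} gives (-1)^k; e^q gives (1)^k.
g_1(k) for k = 0…6: 1, 2, 4, 8, 16, 32, 64.
g_2(k) for k = 0…6: 1, -1, 1, -1, 1, -1, 1.
g_3(k) for k = 0…6: 1, 1, 1, 1, 1, 1, 1.
First combine the last two factors: h(k) = Σ_j C(k,j)·g_2(j)·g_3(k−j) for k = 0…6: 1, 0, 0, 0, 0, 0, 0.
c_6 = Σ_k C(6,k)·g_1(k)·h(6−k) = 1·64·1 = 64.

64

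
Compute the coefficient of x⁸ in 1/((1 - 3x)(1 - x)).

The denominator gives the recurrence a_n = 4a_(n−1) − 3a_(n−2) for n ≥ 2; the numerator fixes a_0 = 1, a_1 = 4.
Iterating: 1, 4, 13, 40, 121, 364, 1093, 3280, 9841, so a_8 = 9841.

9841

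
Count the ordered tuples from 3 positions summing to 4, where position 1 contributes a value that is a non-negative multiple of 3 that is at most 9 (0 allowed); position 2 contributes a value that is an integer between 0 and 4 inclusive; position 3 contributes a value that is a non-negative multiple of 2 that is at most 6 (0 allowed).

4

The generating function for the choices is (1 + y^3 + y^6 + y^9)·(1 + y + y^2 + y^3 + y^4)·(1 + y^2 + y^4 + y^6); the count is [y^4].
(1 + y^3 + y^6 + y^9) has coefficients 1,0,0,1,0 for degrees 0…4.
(1 + y + y^2 + y^3 + y^4) has coefficients 1,1,1,1,1 for degrees 0…4.
Finally multiplying by (1 + y^2 + y^4 + y^6), the product of all factors after the first has coefficients 1,1,2,2,3 for degrees 0…4.
[y^4] = 1·3 + 1·1 = 4.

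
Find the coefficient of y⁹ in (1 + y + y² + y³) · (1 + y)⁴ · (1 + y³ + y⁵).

(1 + y + y² + y³) has coefficients 1,1,1,1 for degrees 0…3.
(1 + y)⁴ has coefficients 1,4,6,4,1,0,0,0,0,0 for degrees 0…9.
Finally multiplying by (1 + y³ + y⁵), the product of all factors after the first has coefficients 1,4,6,5,5,7,8,7,4,1 for degrees 0…9.
[y⁹] = 1·1 + 1·4 + 1·7 + 1·8 = 20.

20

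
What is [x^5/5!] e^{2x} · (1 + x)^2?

352

The EGF product rule gives c_5 = Σ_{k_1+k_2=5} C(5; k_1,k_2) · ∏ g_i(k_i), where e^{2x} gives (2)^k; (1+x)^2 gives the falling factorial (2)_k.
g_1(k) for k = 0…5: 1, 2, 4, 8, 16, 32.
g_2(k) for k = 0…5: 1, 2, 2, 0, 0, 0.
c_5 = Σ_k C(5,k)·g_1(k)·g_2(5−k) = 10·8·2 + 5·16·2 + 1·32·1 = 160 + 160 + 32 = 352.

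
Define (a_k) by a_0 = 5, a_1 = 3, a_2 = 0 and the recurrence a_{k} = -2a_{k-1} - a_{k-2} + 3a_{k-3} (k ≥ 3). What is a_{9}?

-312

The ordinary generating function has denominator 1 + 2z + z^2 - 3z^3.
Iterating the recurrence: a_0,…,a_{9} = 5, 3, 0, 12, -15, 18, 15, -93, 225, -312.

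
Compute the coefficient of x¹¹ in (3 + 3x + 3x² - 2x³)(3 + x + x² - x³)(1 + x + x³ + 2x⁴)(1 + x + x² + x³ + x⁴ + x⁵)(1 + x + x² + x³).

(3 + 3x + 3x² - 2x³) has coefficients 3,3,3,-2 for degrees 0…3.
(3 + x + x² - x³) has coefficients 3,1,1,-1,0,0,0,0,0,0,0,0 for degrees 0…11.
Multiplying by (1 + x + x³ + 2x⁴) gives running coefficients 3,4,2,3,6,3,1,-2,0,0,0,0 for degrees 0…11.
Multiplying by (1 + x + x² + x³ + x⁴ + x⁵) gives running coefficients 3,7,9,12,18,21,19,13,11,8,2,-1 for degrees 0…11.
Finally multiplying by (1 + x + x² + x³), the product of all factors after the first has coefficients 3,10,19,31,46,60,70,71,64,51,34,20 for degrees 0…11.
[x¹¹] = 3·20 + 3·34 + 3·51 − 2·64 = 187.

187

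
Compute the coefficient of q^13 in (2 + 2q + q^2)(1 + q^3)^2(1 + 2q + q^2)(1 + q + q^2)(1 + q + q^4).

(2 + 2q + q^2) has coefficients 2,2,1 for degrees 0…2.
(1 + q^3)^2 has coefficients 1,0,0,2,0,0,1,0,0,0,0,0,0,0 for degrees 0…13.
Multiplying by (1 + 2q + q^2) gives running coefficients 1,2,1,2,4,2,1,2,1,0,0,0,0,0 for degrees 0…13.
Multiplying by (1 + q + q^2) gives running coefficients 1,3,4,5,7,8,7,5,4,3,1,0,0,0 for degrees 0…13.
Finally multiplying by (1 + q + q^4), the product of all factors after the first has coefficients 1,4,7,9,13,18,19,17,16,15,11,6,4,3 for degrees 0…13.
[q^13] = 2·3 + 2·4 + 1·6 = 20.

20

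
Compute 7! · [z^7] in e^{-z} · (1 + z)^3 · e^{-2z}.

The EGF product rule gives c_7 = Σ_{k_1+k_2+k_3=7} C(7; k_1,k_2,k_3) · ∏ g_i(k_i), where e^{-z} gives (-1)^k; (1+z)^3 gives the falling factorial (3)_k; e^{-2z} gives (-2)^k.
g_1(k) for k = 0…7: 1, -1, 1, -1, 1, -1, 1, -1.
g_2(k) for k = 0…7: 1, 3, 6, 6, 0, 0, 0, 0.
g_3(k) for k = 0…7: 1, -2, 4, -8, 16, -32, 64, -128.
First combine the last two factors: h(k) = Σ_j C(k,j)·g_2(j)·g_3(k−j) for k = 0…7: 1, 1, -2, -2, 16, -32, -32, 544.
c_7 = Σ_k C(7,k)·g_1(k)·h(7−k) = 1·1·544 + 7·(-1)·(-32) + 21·1·(-32) + 35·(-1)·16 + 35·1·(-2) + 21·(-1)·(-2) + 7·1·1 + 1·(-1)·1 = 544 + 224 − 672 − 560 − 70 + 42 + 7 − 1 = -486.

-486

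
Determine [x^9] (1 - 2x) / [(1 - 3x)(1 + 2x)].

The denominator gives the recurrence a_n = a_(n−1) + 6a_(n−2) for n ≥ 3; the numerator fixes a_0 = 1, a_1 = -1, a_2 = 5.
Iterating: 1, -1, 5, -1, 29, 23, 197, 335, 1517, 3527, so a_9 = 3527.

3527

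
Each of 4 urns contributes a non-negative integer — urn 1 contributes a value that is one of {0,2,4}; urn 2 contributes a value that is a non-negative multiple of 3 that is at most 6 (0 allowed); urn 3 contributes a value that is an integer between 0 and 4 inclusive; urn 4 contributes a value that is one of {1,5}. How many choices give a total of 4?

The generating function for the choices is (1 + q^2 + q^4)·(1 + q^3 + q^6)·(1 + q + q^2 + q^3 + q^4)·(q + q^5); the count is [q^4].
(1 + q^2 + q^4) has coefficients 1,0,1,0,1 for degrees 0…4.
(1 + q^3 + q^6) has coefficients 1,0,0,1,0 for degrees 0…4.
Multiplying by (1 + q + q^2 + q^3 + q^4) gives running coefficients 1,1,1,2,2 for degrees 0…4.
Finally multiplying by (q + q^5), the product of all factors after the first has coefficients 0,1,1,1,2 for degrees 0…4.
[q^4] = 1·2 + 1·1 + 1·0 = 3.

3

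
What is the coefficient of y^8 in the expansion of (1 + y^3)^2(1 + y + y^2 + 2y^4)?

(1 + y^3)^2 has coefficients 1,0,0,2,0,0,1 for degrees 0…6.
(1 + y + y^2 + 2y^4) has coefficients 1,1,1,0,2,0,0,0,0 for degrees 0…8.
[y^8] = 1·0 + 2·0 + 1·1 = 1.

1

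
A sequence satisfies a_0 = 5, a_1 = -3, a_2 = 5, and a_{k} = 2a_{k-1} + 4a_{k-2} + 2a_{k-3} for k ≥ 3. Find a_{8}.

3860

The ordinary generating function has denominator 1 - 2y - 4y^2 - 2y^3.
Iterating the recurrence: a_0,…,a_{8} = 5, -3, 5, 8, 30, 102, 340, 1148, 3860.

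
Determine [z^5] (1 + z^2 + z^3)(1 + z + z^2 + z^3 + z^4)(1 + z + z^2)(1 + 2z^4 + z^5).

13

(1 + z^2 + z^3) has coefficients 1,0,1,1 for degrees 0…3.
(1 + z + z^2 + z^3 + z^4) has coefficients 1,1,1,1,1,0 for degrees 0…5.
Multiplying by (1 + z + z^2) gives running coefficients 1,2,3,3,3,2 for degrees 0…5.
Finally multiplying by (1 + 2z^4 + z^5), the product of all factors after the first has coefficients 1,2,3,3,5,7 for degrees 0…5.
[z^5] = 1·7 + 1·3 + 1·3 = 13.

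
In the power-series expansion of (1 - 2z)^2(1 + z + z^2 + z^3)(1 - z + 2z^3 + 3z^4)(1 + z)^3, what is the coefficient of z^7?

-7

(1 - 2z)^2 has coefficients 1,-4,4 for degrees 0…2.
(1 + z + z^2 + z^3) has coefficients 1,1,1,1,0,0,0,0 for degrees 0…7.
Multiplying by (1 - z + 2z^3 + 3z^4) gives running coefficients 1,0,0,2,4,5,5,3 for degrees 0…7.
Finally multiplying by (1 + z)^3, the product of all factors after the first has coefficients 1,3,3,3,10,23,34,37 for degrees 0…7.
[z^7] = 1·37 − 4·34 + 4·23 = -7.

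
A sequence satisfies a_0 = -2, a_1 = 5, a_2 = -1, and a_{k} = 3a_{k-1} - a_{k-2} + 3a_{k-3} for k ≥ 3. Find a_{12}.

-159434

The ordinary generating function has denominator 1 - 3q + q^2 - 3q^3.
Iterating the recurrence: a_0,…,a_{12} = -2, 5, -1, -14, -26, -67, -217, -662, -1970, -5899, -17713, -53150, -159434.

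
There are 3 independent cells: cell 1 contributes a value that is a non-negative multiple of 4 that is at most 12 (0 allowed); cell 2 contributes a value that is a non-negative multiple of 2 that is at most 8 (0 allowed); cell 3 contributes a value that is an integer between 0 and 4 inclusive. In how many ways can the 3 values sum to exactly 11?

The generating function for the choices is (1 + z^4 + z^8 + z^12)·(1 + z^2 + z^4 + z^6 + z^8)·(1 + z + z^2 + z^3 + z^4); the count is [z^11].
(1 + z^4 + z^8 + z^12) has coefficients 1,0,0,0,1,0,0,0,1,0,0,0 for degrees 0…11.
(1 + z^2 + z^4 + z^6 + z^8) has coefficients 1,0,1,0,1,0,1,0,1,0,0,0 for degrees 0…11.
Finally multiplying by (1 + z + z^2 + z^3 + z^4), the product of all factors after the first has coefficients 1,1,2,2,3,2,3,2,3,2,2,1 for degrees 0…11.
[z^11] = 1·1 + 1·2 + 1·2 = 5.

5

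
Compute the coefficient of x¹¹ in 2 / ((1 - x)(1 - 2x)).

8190

Partial fractions give a closed form: a_n = (-2)·1^n + (4)·2^n.
At n = 11: a_11 = 8190.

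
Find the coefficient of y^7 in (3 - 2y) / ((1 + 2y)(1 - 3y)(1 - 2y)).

Partial fractions give a closed form: a_n = (4/5)·(-2)^n + (21/5)·3^n + (-2)·2^n.
At n = 7: a_7 = 8827.

8827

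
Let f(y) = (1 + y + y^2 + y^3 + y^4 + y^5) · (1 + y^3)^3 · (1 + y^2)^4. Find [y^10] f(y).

(1 + y + y^2 + y^3 + y^4 + y^5) has coefficients 1,1,1,1,1,1 for degrees 0…5.
(1 + y^3)^3 has coefficients 1,0,0,3,0,0,3,0,0,1,0 for degrees 0…10.
Finally multiplying by (1 + y^2)^4, the product of all factors after the first has coefficients 1,0,4,3,6,12,7,18,13,13,18 for degrees 0…10.
[y^10] = 1·18 + 1·13 + 1·13 + 1·18 + 1·7 + 1·12 = 81.

81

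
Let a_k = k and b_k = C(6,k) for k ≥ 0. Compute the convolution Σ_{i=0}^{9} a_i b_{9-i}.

This is [x^9] in the product of the two ordinary generating functions.
Σ = 0·0 + 1·0 + 2·0 + 3·1 + 4·6 + 5·15 + 6·20 + 7·15 + 8·6 + 9·1 = 384.

384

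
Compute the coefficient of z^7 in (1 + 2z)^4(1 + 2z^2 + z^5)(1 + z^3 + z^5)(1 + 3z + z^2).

494

(1 + 2z)^4 has coefficients 1,8,24,32,16 for degrees 0…4.
(1 + 2z^2 + z^5) has coefficients 1,0,2,0,0,1,0,0 for degrees 0…7.
Multiplying by (1 + z^3 + z^5) gives running coefficients 1,0,2,1,0,4,0,2 for degrees 0…7.
Finally multiplying by (1 + 3z + z^2), the product of all factors after the first has coefficients 1,3,3,7,5,5,12,6 for degrees 0…7.
[z^7] = 1·6 + 8·12 + 24·5 + 32·5 + 16·7 = 494.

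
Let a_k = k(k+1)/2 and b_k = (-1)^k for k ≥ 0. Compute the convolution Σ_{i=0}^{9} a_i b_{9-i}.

This is [x^9] in the product of the two ordinary generating functions.
Σ = 0·(-1) + 1·1 + 3·(-1) + 6·1 + 10·(-1) + 15·1 + 21·(-1) + 28·1 + 36·(-1) + 45·1 = 25.

25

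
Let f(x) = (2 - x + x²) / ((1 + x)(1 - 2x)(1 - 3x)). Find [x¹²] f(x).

Partial fractions give a closed form: a_n = (1/3)·(-1)^n + (-7/3)·2^n + (4)·3^n.
At n = 12: a_12 = 2116207.

2116207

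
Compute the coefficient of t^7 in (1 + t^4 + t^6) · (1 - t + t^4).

(1 + t^4 + t^6) has coefficients 1,0,0,0,1,0,1 for degrees 0…6.
(1 - t + t^4) has coefficients 1,-1,0,0,1,0,0,0 for degrees 0…7.
[t^7] = 1·0 + 1·0 + 1·(-1) = -1.

-1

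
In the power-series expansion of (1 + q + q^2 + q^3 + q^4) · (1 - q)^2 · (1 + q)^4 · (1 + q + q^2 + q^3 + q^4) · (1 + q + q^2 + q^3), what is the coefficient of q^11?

(1 + q + q^2 + q^3 + q^4) has coefficients 1,1,1,1,1 for degrees 0…4.
(1 - q)^2 has coefficients 1,-2,1,0,0,0,0,0,0,0,0,0 for degrees 0…11.
Multiplying by (1 + q)^4 gives running coefficients 1,2,-1,-4,-1,2,1,0,0,0,0,0 for degrees 0…11.
Multiplying by (1 + q + q^2 + q^3 + q^4) gives running coefficients 1,3,2,-2,-3,-2,-3,-2,2,3,1,0 for degrees 0…11.
Finally multiplying by (1 + q + q^2 + q^3), the product of all factors after the first has coefficients 1,4,6,4,0,-5,-10,-10,-5,0,4,6 for degrees 0…11.
[q^11] = 1·6 + 1·4 + 1·0 + 1·(-5) + 1·(-10) = -5.

-5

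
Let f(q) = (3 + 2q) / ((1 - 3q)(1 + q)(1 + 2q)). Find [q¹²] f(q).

The denominator gives the recurrence a_n = 7a_(n−2) + 6a_(n−3) for n ≥ 3; the numerator fixes a_0 = 3, a_1 = 2, a_2 = 21.
Iterating: 3, 2, 21, 32, 159, 350, 1305, 3404, 11235, 31658, 99069, 289016, 883431, so a_12 = 883431.

883431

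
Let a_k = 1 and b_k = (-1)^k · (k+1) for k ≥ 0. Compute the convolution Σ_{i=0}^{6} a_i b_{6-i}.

4

The convolution is the t^6 coefficient of A(t)B(t).
Σ = 1·7 + 1·(-6) + 1·5 + 1·(-4) + 1·3 + 1·(-2) + 1·1 = 4.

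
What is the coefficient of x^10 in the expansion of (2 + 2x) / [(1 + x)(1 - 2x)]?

The denominator gives the recurrence a_n = a_(n−1) + 2a_(n−2) for n ≥ 3; the numerator fixes a_0 = 2, a_1 = 4, a_2 = 8.
Iterating: 2, 4, 8, 16, 32, 64, 128, 256, 512, 1024, 2048, so a_10 = 2048.

2048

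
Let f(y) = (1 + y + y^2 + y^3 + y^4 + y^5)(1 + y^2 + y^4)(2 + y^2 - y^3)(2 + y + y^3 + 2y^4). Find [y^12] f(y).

2

(1 + y + y^2 + y^3 + y^4 + y^5) has coefficients 1,1,1,1,1,1 for degrees 0…5.
(1 + y^2 + y^4) has coefficients 1,0,1,0,1,0,0,0,0,0,0,0,0 for degrees 0…12.
Multiplying by (2 + y^2 - y^3) gives running coefficients 2,0,3,-1,3,-1,1,-1,0,0,0,0,0 for degrees 0…12.
Finally multiplying by (2 + y + y^3 + 2y^4), the product of all factors after the first has coefficients 4,2,6,3,9,4,6,0,4,-1,1,-2,0 for degrees 0…12.
[y^12] = 1·0 + 1·(-2) + 1·1 + 1·(-1) + 1·4 + 1·0 = 2.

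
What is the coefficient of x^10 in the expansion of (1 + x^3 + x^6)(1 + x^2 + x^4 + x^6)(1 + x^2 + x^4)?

(1 + x^3 + x^6) has coefficients 1,0,0,1,0,0,1 for degrees 0…6.
(1 + x^2 + x^4 + x^6) has coefficients 1,0,1,0,1,0,1,0,0,0,0 for degrees 0…10.
Finally multiplying by (1 + x^2 + x^4), the product of all factors after the first has coefficients 1,0,2,0,3,0,3,0,2,0,1 for degrees 0…10.
[x^10] = 1·1 + 1·0 + 1·3 = 4.

4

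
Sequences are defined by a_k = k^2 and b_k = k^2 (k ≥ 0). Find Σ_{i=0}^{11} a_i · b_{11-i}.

The convolution is the x^11 coefficient of A(x)B(x).
Σ = 0·121 + 1·100 + 4·81 + 9·64 + 16·49 + 25·36 + 36·25 + 49·16 + 64·9 + 81·4 + 100·1 + 121·0 = 5368.

5368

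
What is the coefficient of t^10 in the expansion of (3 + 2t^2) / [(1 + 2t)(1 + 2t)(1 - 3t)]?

84717

The denominator gives the recurrence a_n = −a_(n−1) + 8a_(n−2) + 12a_(n−3) for n ≥ 3; the numerator fixes a_0 = 3, a_1 = -3, a_2 = 29.
Iterating: 3, -3, 29, -17, 213, -1, 1501, 1047, 10949, 15439, 84717, so a_10 = 84717.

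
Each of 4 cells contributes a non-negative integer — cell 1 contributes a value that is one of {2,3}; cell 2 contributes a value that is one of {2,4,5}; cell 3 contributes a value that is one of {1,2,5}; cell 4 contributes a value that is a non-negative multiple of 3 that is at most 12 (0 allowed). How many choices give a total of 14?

The generating function for the choices is (y² + y³)·(y² + y⁴ + y⁵)·(y + y² + y⁵)·(1 + y³ + y⁶ + y⁹ + y¹²); the count is [y¹⁴].
(y² + y³) has coefficients 0,0,1,1 for degrees 0…3.
(y² + y⁴ + y⁵) has coefficients 0,0,1,0,1,1,0,0,0,0,0,0,0,0,0 for degrees 0…14.
Multiplying by (y + y² + y⁵) gives running coefficients 0,0,0,1,1,1,2,2,0,1,1,0,0,0,0 for degrees 0…14.
Finally multiplying by (1 + y³ + y⁶ + y⁹ + y¹²), the product of all factors after the first has coefficients 0,0,0,1,1,1,3,3,1,4,4,1,4,4,1 for degrees 0…14.
[y¹⁴] = 1·4 + 1·1 = 5.

5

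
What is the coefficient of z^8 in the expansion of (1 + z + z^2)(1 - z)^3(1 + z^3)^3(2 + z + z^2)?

0

(1 + z + z^2) has coefficients 1,1,1 for degrees 0…2.
(1 - z)^3 has coefficients 1,-3,3,-1,0,0,0,0,0 for degrees 0…8.
Multiplying by (1 + z^3)^3 gives running coefficients 1,-3,3,2,-9,9,0,-9,9 for degrees 0…8.
Finally multiplying by (2 + z + z^2), the product of all factors after the first has coefficients 2,-5,4,4,-13,11,0,-9,9 for degrees 0…8.
[z^8] = 1·9 + 1·(-9) + 1·0 = 0.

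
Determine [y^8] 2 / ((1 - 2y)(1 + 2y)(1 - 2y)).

The denominator gives the recurrence a_n = 2a_(n−1) + 4a_(n−2) − 8a_(n−3) for n ≥ 3; the numerator fixes a_0 = 2, a_1 = 4, a_2 = 16.
Iterating: 2, 4, 16, 32, 96, 192, 512, 1024, 2560, so a_8 = 2560.

2560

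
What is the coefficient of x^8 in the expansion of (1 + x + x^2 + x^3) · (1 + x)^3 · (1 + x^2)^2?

9

(1 + x + x^2 + x^3) has coefficients 1,1,1,1 for degrees 0…3.
(1 + x)^3 has coefficients 1,3,3,1,0,0,0,0,0 for degrees 0…8.
Finally multiplying by (1 + x^2)^2, the product of all factors after the first has coefficients 1,3,5,7,7,5,3,1,0 for degrees 0…8.
[x^8] = 1·0 + 1·1 + 1·3 + 1·5 = 9.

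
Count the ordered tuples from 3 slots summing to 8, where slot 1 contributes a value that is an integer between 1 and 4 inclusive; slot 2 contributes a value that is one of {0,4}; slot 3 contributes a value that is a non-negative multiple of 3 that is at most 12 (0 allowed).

The generating function for the choices is (x + x² + x³ + x⁴)·(1 + x⁴)·(1 + x³ + x⁶ + x⁹ + x¹²); the count is [x⁸].
(x + x² + x³ + x⁴) has coefficients 0,1,1,1,1 for degrees 0…4.
(1 + x⁴) has coefficients 1,0,0,0,1,0,0,0,0 for degrees 0…8.
Finally multiplying by (1 + x³ + x⁶ + x⁹ + x¹²), the product of all factors after the first has coefficients 1,0,0,1,1,0,1,1,0 for degrees 0…8.
[x⁸] = 1·1 + 1·1 + 1·0 + 1·1 = 3.

3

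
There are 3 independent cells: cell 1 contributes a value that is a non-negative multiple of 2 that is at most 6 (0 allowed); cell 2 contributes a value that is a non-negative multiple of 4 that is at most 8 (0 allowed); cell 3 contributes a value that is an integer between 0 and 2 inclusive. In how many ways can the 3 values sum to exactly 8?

The generating function for the choices is (1 + t^2 + t^4 + t^6)·(1 + t^4 + t^8)·(1 + t + t^2); the count is [t^8].
(1 + t^2 + t^4 + t^6) has coefficients 1,0,1,0,1,0,1 for degrees 0…6.
(1 + t^4 + t^8) has coefficients 1,0,0,0,1,0,0,0,1 for degrees 0…8.
Finally multiplying by (1 + t + t^2), the product of all factors after the first has coefficients 1,1,1,0,1,1,1,0,1 for degrees 0…8.
[t^8] = 1·1 + 1·1 + 1·1 + 1·1 = 4.

4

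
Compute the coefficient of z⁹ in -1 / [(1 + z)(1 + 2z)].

1023

Partial fractions give a closed form: a_n = (1)·(-1)^n + (-2)·(-2)^n.
At n = 9: a_9 = 1023.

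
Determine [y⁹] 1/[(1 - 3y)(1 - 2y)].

58025

Partial fractions give a closed form: a_n = (3)·3^n + (-2)·2^n.
At n = 9: a_9 = 58025.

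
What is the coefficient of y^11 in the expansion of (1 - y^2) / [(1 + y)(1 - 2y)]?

The denominator gives the recurrence a_n = a_(n−1) + 2a_(n−2) for n ≥ 3; the numerator fixes a_0 = 1, a_1 = 1, a_2 = 2.
Iterating: 1, 1, 2, 4, 8, 16, 32, 64, 128, 256, 512, 1024, so a_11 = 1024.

1024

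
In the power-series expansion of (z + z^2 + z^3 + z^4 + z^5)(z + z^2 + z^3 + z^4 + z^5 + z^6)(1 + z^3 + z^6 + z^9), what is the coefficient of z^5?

5

(z + z^2 + z^3 + z^4 + z^5) has coefficients 0,1,1,1,1,1 for degrees 0…5.
(z + z^2 + z^3 + z^4 + z^5 + z^6) has coefficients 0,1,1,1,1,1 for degrees 0…5.
Finally multiplying by (1 + z^3 + z^6 + z^9), the product of all factors after the first has coefficients 0,1,1,1,2,2 for degrees 0…5.
[z^5] = 1·2 + 1·1 + 1·1 + 1·1 + 1·0 = 5.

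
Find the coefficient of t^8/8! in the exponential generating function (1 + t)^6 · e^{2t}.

1081600

The EGF product rule gives c_8 = Σ_{k_1+k_2=8} C(8; k_1,k_2) · ∏ g_i(k_i), where (1+t)^6 gives the falling factorial (6)_k; e^{2t} gives (2)^k.
g_1(k) for k = 0…8: 1, 6, 30, 120, 360, 720, 720, 0, 0.
g_2(k) for k = 0…8: 1, 2, 4, 8, 16, 32, 64, 128, 256.
c_8 = Σ_k C(8,k)·g_1(k)·g_2(8−k) = 1·1·256 + 8·6·128 + 28·30·64 + 56·120·32 + 70·360·16 + 56·720·8 + 28·720·4 = 256 + 6144 + 53760 + 215040 + 403200 + 322560 + 80640 = 1081600.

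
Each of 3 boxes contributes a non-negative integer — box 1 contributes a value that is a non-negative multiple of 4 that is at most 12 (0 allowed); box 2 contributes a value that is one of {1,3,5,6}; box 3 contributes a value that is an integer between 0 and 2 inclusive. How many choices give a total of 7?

4

The generating function for the choices is (1 + y^4 + y^8 + y^12)·(y + y^3 + y^5 + y^6)·(1 + y + y^2); the count is [y^7].
(1 + y^4 + y^8 + y^12) has coefficients 1,0,0,0,1,0,0,0 for degrees 0…7.
(y + y^3 + y^5 + y^6) has coefficients 0,1,0,1,0,1,1,0 for degrees 0…7.
Finally multiplying by (1 + y + y^2), the product of all factors after the first has coefficients 0,1,1,2,1,2,2,2 for degrees 0…7.
[y^7] = 1·2 + 1·2 = 4.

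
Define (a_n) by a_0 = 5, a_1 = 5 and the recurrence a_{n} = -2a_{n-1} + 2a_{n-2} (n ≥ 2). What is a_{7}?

The ordinary generating function has denominator 1 + 2x - 2x^2.
Iterating the recurrence: a_0,…,a_{7} = 5, 5, 0, 10, -20, 60, -160, 440.

440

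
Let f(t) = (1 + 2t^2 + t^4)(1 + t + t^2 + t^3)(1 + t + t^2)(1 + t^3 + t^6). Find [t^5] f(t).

14

(1 + 2t^2 + t^4) has coefficients 1,0,2,0,1 for degrees 0…4.
(1 + t + t^2 + t^3) has coefficients 1,1,1,1,0,0 for degrees 0…5.
Multiplying by (1 + t + t^2) gives running coefficients 1,2,3,3,2,1 for degrees 0…5.
Finally multiplying by (1 + t^3 + t^6), the product of all factors after the first has coefficients 1,2,3,4,4,4 for degrees 0…5.
[t^5] = 1·4 + 2·4 + 1·2 = 14.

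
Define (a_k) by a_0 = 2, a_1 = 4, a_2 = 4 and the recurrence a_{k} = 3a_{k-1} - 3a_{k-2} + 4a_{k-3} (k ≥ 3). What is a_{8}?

1012

The ordinary generating function has denominator 1 - 3z + 3z^2 - 4z^3.
Iterating the recurrence: a_0,…,a_{8} = 2, 4, 4, 8, 28, 76, 176, 412, 1012.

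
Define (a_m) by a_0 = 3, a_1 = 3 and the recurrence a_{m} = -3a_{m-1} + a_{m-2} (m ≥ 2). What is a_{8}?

-8214

The ordinary generating function has denominator 1 + 3q - q^2.
Iterating the recurrence: a_0,…,a_{8} = 3, 3, -6, 21, -69, 228, -753, 2487, -8214.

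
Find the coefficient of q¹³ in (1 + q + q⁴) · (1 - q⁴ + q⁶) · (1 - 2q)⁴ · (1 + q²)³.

9

(1 + q + q⁴) has coefficients 1,1,0,0,1 for degrees 0…4.
(1 - q⁴ + q⁶) has coefficients 1,0,0,0,-1,0,1,0,0,0,0,0,0,0 for degrees 0…13.
Multiplying by (1 - 2q)⁴ gives running coefficients 1,-8,24,-32,15,8,-23,24,8,-32,16,0,0,0 for degrees 0…13.
Finally multiplying by (1 + q²)³, the product of all factors after the first has coefficients 1,-8,27,-56,90,-112,95,-56,8,32,-14,-16,49,-72 for degrees 0…13.
[q¹³] = 1·(-72) + 1·49 + 1·32 = 9.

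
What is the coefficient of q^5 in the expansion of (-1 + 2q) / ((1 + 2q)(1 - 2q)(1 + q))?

Partial fractions give a closed form: a_n = (-2)·(-2)^n + (1)·(-1)^n.
At n = 5: a_5 = 63.

63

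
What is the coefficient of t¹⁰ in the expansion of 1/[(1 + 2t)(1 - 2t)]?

1024

Partial fractions give a closed form: a_n = (1/2)·(-2)^n + (1/2)·2^n.
At n = 10: a_10 = 1024.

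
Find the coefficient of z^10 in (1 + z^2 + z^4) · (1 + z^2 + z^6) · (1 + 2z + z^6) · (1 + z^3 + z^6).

9

(1 + z^2 + z^4) has coefficients 1,0,1,0,1 for degrees 0…4.
(1 + z^2 + z^6) has coefficients 1,0,1,0,0,0,1,0,0,0,0 for degrees 0…10.
Multiplying by (1 + 2z + z^6) gives running coefficients 1,2,1,2,0,0,2,2,1,0,0 for degrees 0…10.
Finally multiplying by (1 + z^3 + z^6), the product of all factors after the first has coefficients 1,2,1,3,2,1,5,4,2,4,2 for degrees 0…10.
[z^10] = 1·2 + 1·2 + 1·5 = 9.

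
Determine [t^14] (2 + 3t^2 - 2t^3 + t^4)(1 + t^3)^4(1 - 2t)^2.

-37

(2 + 3t^2 - 2t^3 + t^4) has coefficients 2,0,3,-2,1 for degrees 0…4.
(1 + t^3)^4 has coefficients 1,0,0,4,0,0,6,0,0,4,0,0,1,0,0 for degrees 0…14.
Finally multiplying by (1 - 2t)^2, the product of all factors after the first has coefficients 1,-4,4,4,-16,16,6,-24,24,4,-16,16,1,-4,4 for degrees 0…14.
[t^14] = 2·4 + 3·1 − 2·16 + 1·(-16) = -37.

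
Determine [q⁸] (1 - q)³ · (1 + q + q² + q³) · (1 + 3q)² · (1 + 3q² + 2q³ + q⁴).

(1 - q)³ has coefficients 1,-3,3,-1 for degrees 0…3.
(1 + q + q² + q³) has coefficients 1,1,1,1,0,0,0,0,0 for degrees 0…8.
Multiplying by (1 + 3q)² gives running coefficients 1,7,16,16,15,9,0,0,0 for degrees 0…8.
Finally multiplying by (1 + 3q² + 2q³ + q⁴), the product of all factors after the first has coefficients 1,7,19,39,78,96,93,73,33 for degrees 0…8.
[q⁸] = 1·33 − 3·73 + 3·93 − 1·96 = -3.

-3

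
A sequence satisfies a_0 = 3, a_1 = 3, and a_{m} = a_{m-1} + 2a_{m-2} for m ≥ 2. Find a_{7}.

255

The ordinary generating function has denominator 1 - q - 2q^2.
Iterating the recurrence: a_0,…,a_{7} = 3, 3, 9, 15, 33, 63, 129, 255.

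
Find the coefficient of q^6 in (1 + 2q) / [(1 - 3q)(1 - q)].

1821

Partial fractions give a closed form: a_n = (5/2)·3^n + (-3/2)·1^n.
At n = 6: a_6 = 1821.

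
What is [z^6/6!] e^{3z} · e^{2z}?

The EGF product rule gives c_6 = Σ_{k_1+k_2=6} C(6; k_1,k_2) · ∏ g_i(k_i), where e^{3z} gives (3)^k; e^{2z} gives (2)^k.
g_1(k) for k = 0…6: 1, 3, 9, 27, 81, 243, 729.
g_2(k) for k = 0…6: 1, 2, 4, 8, 16, 32, 64.
c_6 = Σ_k C(6,k)·g_1(k)·g_2(6−k) = 1·1·64 + 6·3·32 + 15·9·16 + 20·27·8 + 15·81·4 + 6·243·2 + 1·729·1 = 64 + 576 + 2160 + 4320 + 4860 + 2916 + 729 = 15625.

15625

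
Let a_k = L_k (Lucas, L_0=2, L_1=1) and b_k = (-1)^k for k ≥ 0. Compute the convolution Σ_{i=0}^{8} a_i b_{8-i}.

32

Write out a_i and b_{8-i} for i = 0,…,8 and sum the products.
Σ = 2·1 + 1·(-1) + 3·1 + 4·(-1) + 7·1 + 11·(-1) + 18·1 + 29·(-1) + 47·1 = 32.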